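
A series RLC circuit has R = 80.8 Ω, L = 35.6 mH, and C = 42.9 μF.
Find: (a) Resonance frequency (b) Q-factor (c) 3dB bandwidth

Step 1 — Resonance: ω₀ = 1/√(LC) = 1/√(0.0356·4.29e-05) = 809.2 rad/s.
Step 2 — f₀ = ω₀/(2π) = 128.8 Hz.
Step 3 — Series Q: Q = ω₀L/R = 809.2·0.0356/80.8 = 0.3565.
Step 4 — Bandwidth: Δω = ω₀/Q = 2270 rad/s; BW = Δω/(2π) = 361.2 Hz.

(a) f₀ = 128.8 Hz  (b) Q = 0.3565  (c) BW = 361.2 Hz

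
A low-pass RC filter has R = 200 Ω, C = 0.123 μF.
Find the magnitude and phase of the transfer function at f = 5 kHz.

Step 1 — Angular frequency: ω = 2π·5000 = 3.142e+04 rad/s.
Step 2 — Transfer function: H(jω) = 1/(1 + jωRC).
Step 3 — Denominator: 1 + jωRC = 1 + j·3.142e+04·200·1.23e-07 = 1 + j0.7728.
Step 4 — H = 0.6261 - j0.4838.
Step 5 — Magnitude: |H| = 0.7912 (-2.0 dB); phase: φ = -37.7°.

|H| = 0.7912 (-2.0 dB), φ = -37.7°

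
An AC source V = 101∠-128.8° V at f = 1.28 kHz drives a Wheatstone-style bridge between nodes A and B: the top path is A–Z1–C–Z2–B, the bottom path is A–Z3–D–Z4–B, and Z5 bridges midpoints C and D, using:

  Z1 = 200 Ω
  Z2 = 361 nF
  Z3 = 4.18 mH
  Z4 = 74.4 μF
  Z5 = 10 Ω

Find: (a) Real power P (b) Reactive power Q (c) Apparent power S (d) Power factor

Step 1 — Angular frequency: ω = 2π·f = 2π·1280 = 8042 rad/s.
Step 2 — Component impedances:
  Z1: Z = R = 200 Ω
  Z2: Z = 1/(jωC) = -j/(ω·C) = 0 - j344.4 Ω
  Z3: Z = jωL = j·8042·0.00418 = 0 + j33.62 Ω
  Z4: Z = 1/(jωC) = -j/(ω·C) = 0 - j1.671 Ω
  Z5: Z = R = 10 Ω
Step 3 — Bridge requires nodal analysis (the Z5 bridge couples midpoints C and D, so the two paths cannot be reduced to a simple series/parallel combination). Setting node B to ground and injecting 1 A at node A, the 3-node admittance system at A, C, D solves to V_A = Z_AB = 5.247 + j31.11 Ω = 31.55∠80.4° Ω.
Step 4 — Source phasor: V = 101∠-128.8° V = -63.29 - j78.71 V.
Step 5 — Current: I = V / Z = -2.794 + j1.563 A = 3.202∠150.8° A.
Step 6 — Complex power: S = V·I* = 53.79 + j318.9 VA.
Step 7 — Real power: P = Re(S) = 53.79 W.
Step 8 — Reactive power: Q = Im(S) = 318.9 VAR.
Step 9 — Apparent power: |S| = 323.4 VA.
Step 10 — Power factor: PF = P/|S| = 0.1663 (lagging).

(a) P = 53.79 W  (b) Q = 318.9 VAR  (c) S = 323.4 VA  (d) PF = 0.1663 (lagging)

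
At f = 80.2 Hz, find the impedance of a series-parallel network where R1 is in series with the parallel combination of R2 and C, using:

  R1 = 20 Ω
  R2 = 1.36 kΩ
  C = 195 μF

Step 1 — Angular frequency: ω = 2π·f = 2π·80.2 = 503.9 rad/s.
Step 2 — Component impedances:
  R1: Z = R = 20 Ω
  R2: Z = R = 1360 Ω
  C: Z = 1/(jωC) = -j/(ω·C) = 0 - j10.18 Ω
Step 3 — Parallel branch: R2 || C = 1/(1/R2 + 1/C) = 0.07615 - j10.18 Ω.
Step 4 — Series with R1: Z_total = R1 + (R2 || C) = 20.08 - j10.18 Ω = 22.51∠-26.9° Ω.

Z = 20.08 - j10.18 Ω = 22.51∠-26.9° Ω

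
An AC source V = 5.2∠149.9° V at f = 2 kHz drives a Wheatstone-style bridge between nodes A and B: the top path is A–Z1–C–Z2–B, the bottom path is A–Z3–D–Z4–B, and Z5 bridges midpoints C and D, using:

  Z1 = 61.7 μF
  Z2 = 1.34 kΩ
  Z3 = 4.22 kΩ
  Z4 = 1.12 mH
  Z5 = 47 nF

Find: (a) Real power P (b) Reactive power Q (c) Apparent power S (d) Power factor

Step 1 — Angular frequency: ω = 2π·f = 2π·2000 = 1.257e+04 rad/s.
Step 2 — Component impedances:
  Z1: Z = 1/(jωC) = -j/(ω·C) = 0 - j1.29 Ω
  Z2: Z = R = 1340 Ω
  Z3: Z = R = 4220 Ω
  Z4: Z = jωL = j·1.257e+04·0.00112 = 0 + j14.07 Ω
  Z5: Z = 1/(jωC) = -j/(ω·C) = 0 - j1693 Ω
Step 3 — Bridge requires nodal analysis (the Z5 bridge couples midpoints C and D, so the two paths cannot be reduced to a simple series/parallel combination). Setting node B to ground and injecting 1 A at node A, the 3-node admittance system at A, C, D solves to V_A = Z_AB = 743.4 - j448.6 Ω = 868.3∠-31.1° Ω.
Step 4 — Source phasor: V = 5.2∠149.9° V = -4.499 + j2.608 V.
Step 5 — Current: I = V / Z = -0.005988 - j0.0001053 A = 0.005989∠-179.0° A.
Step 6 — Complex power: S = V·I* = 0.02666 - j0.01609 VA.
Step 7 — Real power: P = Re(S) = 0.02666 W.
Step 8 — Reactive power: Q = Im(S) = -0.01609 VAR.
Step 9 — Apparent power: |S| = 0.03114 VA.
Step 10 — Power factor: PF = P/|S| = 0.8562 (leading).

(a) P = 0.02666 W  (b) Q = -0.01609 VAR  (c) S = 0.03114 VA  (d) PF = 0.8562 (leading)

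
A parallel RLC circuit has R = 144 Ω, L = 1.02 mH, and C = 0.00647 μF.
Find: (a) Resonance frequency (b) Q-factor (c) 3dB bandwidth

Step 1 — Resonance: ω₀ = 1/√(LC) = 1/√(0.00102·6.47e-09) = 3.893e+05 rad/s.
Step 2 — f₀ = ω₀/(2π) = 6.195e+04 Hz.
Step 3 — Parallel Q: Q = R/(ω₀L) = 144/(3.893e+05·0.00102) = 0.3627.
Step 4 — Bandwidth: Δω = ω₀/Q = 1.073e+06 rad/s; BW = Δω/(2π) = 1.708e+05 Hz.

(a) f₀ = 6.195e+04 Hz  (b) Q = 0.3627  (c) BW = 1.708e+05 Hz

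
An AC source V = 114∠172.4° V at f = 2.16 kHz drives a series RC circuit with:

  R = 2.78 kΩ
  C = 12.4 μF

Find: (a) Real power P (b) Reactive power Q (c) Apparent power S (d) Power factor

Step 1 — Angular frequency: ω = 2π·f = 2π·2160 = 1.357e+04 rad/s.
Step 2 — Component impedances:
  R: Z = R = 2780 Ω
  C: Z = 1/(jωC) = -j/(ω·C) = 0 - j5.942 Ω
Step 3 — Series combination: Z_total = R + C = 2780 - j5.942 Ω = 2780∠-0.1° Ω.
Step 4 — Source phasor: V = 114∠172.4° V = -113 + j15.08 V.
Step 5 — Current: I = V / Z = -0.04066 + j0.005337 A = 0.04101∠172.5° A.
Step 6 — Complex power: S = V·I* = 4.675 - j0.009992 VA.
Step 7 — Real power: P = Re(S) = 4.675 W.
Step 8 — Reactive power: Q = Im(S) = -0.009992 VAR.
Step 9 — Apparent power: |S| = 4.675 VA.
Step 10 — Power factor: PF = P/|S| = 1 (leading).

(a) P = 4.675 W  (b) Q = -0.009992 VAR  (c) S = 4.675 VA  (d) PF = 1 (leading)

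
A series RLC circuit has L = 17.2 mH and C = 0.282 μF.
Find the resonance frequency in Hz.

Step 1 — Resonance condition Im(Z)=0 gives ω₀ = 1/√(LC).
Step 2 — ω₀ = 1/√(0.0172·2.82e-07) = 1.436e+04 rad/s.
Step 3 — f₀ = ω₀/(2π) = 2285 Hz.

f₀ = 2285 Hz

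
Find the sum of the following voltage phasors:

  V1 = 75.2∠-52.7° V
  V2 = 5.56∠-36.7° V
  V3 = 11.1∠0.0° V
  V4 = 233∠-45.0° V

Step 1 — Convert each phasor to rectangular form:
  V1 = 75.2·(cos(-52.7°) + j·sin(-52.7°)) = 45.57 - j59.82 V
  V2 = 5.56·(cos(-36.7°) + j·sin(-36.7°)) = 4.458 - j3.323 V
  V3 = 11.1·(cos(0.0°) + j·sin(0.0°)) = 11.1 V
  V4 = 233·(cos(-45.0°) + j·sin(-45.0°)) = 164.8 - j164.8 V
Step 2 — Sum components: V_total = 225.9 - j227.9 V.
Step 3 — Convert to polar: |V_total| = 320.9 V, ∠V_total = -45.3°.

V_total = 320.9∠-45.3° V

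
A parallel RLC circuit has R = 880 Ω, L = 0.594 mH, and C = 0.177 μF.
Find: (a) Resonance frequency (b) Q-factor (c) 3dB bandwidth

Step 1 — Resonance: ω₀ = 1/√(LC) = 1/√(0.000594·1.77e-07) = 9.753e+04 rad/s.
Step 2 — f₀ = ω₀/(2π) = 1.552e+04 Hz.
Step 3 — Parallel Q: Q = R/(ω₀L) = 880/(9.753e+04·0.000594) = 15.19.
Step 4 — Bandwidth: Δω = ω₀/Q = 6420 rad/s; BW = Δω/(2π) = 1022 Hz.

(a) f₀ = 1.552e+04 Hz  (b) Q = 15.19  (c) BW = 1022 Hz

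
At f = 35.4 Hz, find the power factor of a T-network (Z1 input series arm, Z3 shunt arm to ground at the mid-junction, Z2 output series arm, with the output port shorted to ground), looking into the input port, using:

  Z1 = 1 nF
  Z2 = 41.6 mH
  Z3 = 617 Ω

Step 1 — Angular frequency: ω = 2π·f = 2π·35.4 = 222.4 rad/s.
Step 2 — Component impedances:
  Z1: Z = 1/(jωC) = -j/(ω·C) = 0 - j4.496e+06 Ω
  Z2: Z = jωL = j·222.4·0.0416 = 0 + j9.253 Ω
  Z3: Z = R = 617 Ω
Step 3 — With the output port shorted to ground, the output series arm Z2 runs from the junction to ground; the shunt arm Z3 also runs from the junction to ground. They appear in parallel: Z3 || Z2 = 0.1387 + j9.251 Ω.
Step 4 — Series with input arm Z1: Z_in = Z1 + (Z3 || Z2) = 0.1387 - j4.496e+06 Ω = 4.496e+06∠-90.0° Ω.
Step 5 — Power factor: PF = cos(φ) = Re(Z)/|Z| = 0.13873/4.4959e+06 = 3.086e-08.
Step 6 — Type: Im(Z) = -4.496e+06 ⇒ leading (phase φ = -90.0°).

PF = 3.086e-08 (leading, φ = -90.0°)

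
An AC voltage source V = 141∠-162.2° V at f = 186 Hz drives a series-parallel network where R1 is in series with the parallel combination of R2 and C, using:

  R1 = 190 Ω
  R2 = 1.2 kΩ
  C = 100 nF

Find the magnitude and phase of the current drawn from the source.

Step 1 — Angular frequency: ω = 2π·f = 2π·186 = 1169 rad/s.
Step 2 — Component impedances:
  R1: Z = R = 190 Ω
  R2: Z = R = 1200 Ω
  C: Z = 1/(jωC) = -j/(ω·C) = 0 - j8557 Ω
Step 3 — Parallel branch: R2 || C = 1/(1/R2 + 1/C) = 1177 - j165 Ω.
Step 4 — Series with R1: Z_total = R1 + (R2 || C) = 1367 - j165 Ω = 1377∠-6.9° Ω.
Step 5 — Source phasor: V = 141∠-162.2° V = -134.3 - j43.1 V.
Step 6 — Ohm's law: I = V / Z_total = (-134.3 - j43.1) / (1367 - j165) = -0.09305 - j0.04277 A.
Step 7 — Convert to polar: |I| = 0.1024 A, ∠I = -155.3°.

I = 0.1024∠-155.3° A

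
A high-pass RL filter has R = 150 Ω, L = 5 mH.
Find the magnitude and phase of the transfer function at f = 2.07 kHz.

Step 1 — Angular frequency: ω = 2π·2070 = 1.301e+04 rad/s.
Step 2 — Transfer function: H(jω) = jωL/(R + jωL).
Step 3 — Numerator jωL = j·65.03; denominator R + jωL = 150 + j65.03.
Step 4 — H = 0.1582 + j0.3649.
Step 5 — Magnitude: |H| = 0.3978 (-8.0 dB); phase: φ = 66.6°.

|H| = 0.3978 (-8.0 dB), φ = 66.6°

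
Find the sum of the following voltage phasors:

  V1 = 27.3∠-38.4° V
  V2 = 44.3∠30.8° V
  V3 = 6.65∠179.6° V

Step 1 — Convert each phasor to rectangular form:
  V1 = 27.3·(cos(-38.4°) + j·sin(-38.4°)) = 21.39 - j16.96 V
  V2 = 44.3·(cos(30.8°) + j·sin(30.8°)) = 38.05 + j22.68 V
  V3 = 6.65·(cos(179.6°) + j·sin(179.6°)) = -6.65 + j0.04643 V
Step 2 — Sum components: V_total = 52.8 + j5.773 V.
Step 3 — Convert to polar: |V_total| = 53.11 V, ∠V_total = 6.2°.

V_total = 53.11∠6.2° V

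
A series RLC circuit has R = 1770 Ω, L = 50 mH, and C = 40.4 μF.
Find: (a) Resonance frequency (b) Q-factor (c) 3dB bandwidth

Step 1 — Resonance condition Im(Z)=0 gives ω₀ = 1/√(LC).
Step 2 — ω₀ = 1/√(0.05·4.04e-05) = 703.6 rad/s.
Step 3 — f₀ = ω₀/(2π) = 112 Hz.
Step 4 — Series Q: Q = ω₀L/R = 703.6·0.05/1770 = 0.01988.
Step 5 — 3dB bandwidth: Δω = ω₀/Q = 3.54e+04 rad/s; BW = Δω/(2π) = 5634 Hz.

(a) f₀ = 112 Hz  (b) Q = 0.01988  (c) BW = 5634 Hz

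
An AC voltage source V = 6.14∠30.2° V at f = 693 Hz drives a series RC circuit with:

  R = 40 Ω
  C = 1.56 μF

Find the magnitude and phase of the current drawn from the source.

Step 1 — Angular frequency: ω = 2π·f = 2π·693 = 4354 rad/s.
Step 2 — Component impedances:
  R: Z = R = 40 Ω
  C: Z = 1/(jωC) = -j/(ω·C) = 0 - j147.2 Ω
Step 3 — Series combination: Z_total = R + C = 40 - j147.2 Ω = 152.6∠-74.8° Ω.
Step 4 — Source phasor: V = 6.14∠30.2° V = 5.307 + j3.089 V.
Step 5 — Ohm's law: I = V / Z_total = (5.307 + j3.089) / (40 - j147.2) = -0.01042 + j0.03888 A.
Step 6 — Convert to polar: |I| = 0.04025 A, ∠I = 105.0°.

I = 0.04025∠105.0° A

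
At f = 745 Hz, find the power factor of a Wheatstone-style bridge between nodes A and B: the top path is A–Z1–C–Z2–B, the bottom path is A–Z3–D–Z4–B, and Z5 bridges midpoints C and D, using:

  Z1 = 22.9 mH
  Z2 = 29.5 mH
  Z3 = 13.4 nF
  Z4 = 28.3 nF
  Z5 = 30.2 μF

Step 1 — Angular frequency: ω = 2π·f = 2π·745 = 4681 rad/s.
Step 2 — Component impedances:
  Z1: Z = jωL = j·4681·0.0229 = 0 + j107.2 Ω
  Z2: Z = jωL = j·4681·0.0295 = 0 + j138.1 Ω
  Z3: Z = 1/(jωC) = -j/(ω·C) = 0 - j1.594e+04 Ω
  Z4: Z = 1/(jωC) = -j/(ω·C) = 0 - j7549 Ω
  Z5: Z = 1/(jωC) = -j/(ω·C) = 0 - j7.074 Ω
Step 3 — Bridge requires nodal analysis (the Z5 bridge couples midpoints C and D, so the two paths cannot be reduced to a simple series/parallel combination). Setting node B to ground and injecting 1 A at node A, the 3-node admittance system at A, C, D solves to V_A = Z_AB = 0 + j248.6 Ω = 248.6∠90.0° Ω.
Step 4 — Power factor: PF = cos(φ) = Re(Z)/|Z| = 0/248.6 = 0.
Step 5 — Type: Im(Z) = 248.6 ⇒ lagging (phase φ = 90.0°).

PF = 0 (lagging, φ = 90.0°)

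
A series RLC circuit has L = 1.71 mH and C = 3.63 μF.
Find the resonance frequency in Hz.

Step 1 — Resonance condition Im(Z)=0 gives ω₀ = 1/√(LC).
Step 2 — ω₀ = 1/√(0.00171·3.63e-06) = 1.269e+04 rad/s.
Step 3 — f₀ = ω₀/(2π) = 2020 Hz.

f₀ = 2020 Hz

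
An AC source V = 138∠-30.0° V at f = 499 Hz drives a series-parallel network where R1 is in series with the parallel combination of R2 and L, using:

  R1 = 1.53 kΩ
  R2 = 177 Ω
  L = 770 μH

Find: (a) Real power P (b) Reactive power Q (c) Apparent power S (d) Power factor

Step 1 — Angular frequency: ω = 2π·f = 2π·499 = 3135 rad/s.
Step 2 — Component impedances:
  R1: Z = R = 1530 Ω
  R2: Z = R = 177 Ω
  L: Z = jωL = j·3135·0.00077 = 0 + j2.414 Ω
Step 3 — Parallel branch: R2 || L = 1/(1/R2 + 1/L) = 0.03292 + j2.414 Ω.
Step 4 — Series with R1: Z_total = R1 + (R2 || L) = 1530 + j2.414 Ω = 1530∠0.1° Ω.
Step 5 — Source phasor: V = 138∠-30.0° V = 119.5 - j69 V.
Step 6 — Current: I = V / Z = 0.07804 - j0.04522 A = 0.09019∠-30.1° A.
Step 7 — Complex power: S = V·I* = 12.45 + j0.01964 VA.
Step 8 — Real power: P = Re(S) = 12.45 W.
Step 9 — Reactive power: Q = Im(S) = 0.01964 VAR.
Step 10 — Apparent power: |S| = 12.45 VA.
Step 11 — Power factor: PF = P/|S| = 1 (lagging).

(a) P = 12.45 W  (b) Q = 0.01964 VAR  (c) S = 12.45 VA  (d) PF = 1 (lagging)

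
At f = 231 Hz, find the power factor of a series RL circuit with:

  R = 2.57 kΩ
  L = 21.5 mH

Step 1 — Angular frequency: ω = 2π·f = 2π·231 = 1451 rad/s.
Step 2 — Component impedances:
  R: Z = R = 2570 Ω
  L: Z = jωL = j·1451·0.0215 = 0 + j31.21 Ω
Step 3 — Series combination: Z_total = R + L = 2570 + j31.21 Ω = 2570∠0.7° Ω.
Step 4 — Power factor: PF = cos(φ) = Re(Z)/|Z| = 2570/2570.2 = 0.9999.
Step 5 — Type: Im(Z) = 31.21 ⇒ lagging (phase φ = 0.7°).

PF = 0.9999 (lagging, φ = 0.7°)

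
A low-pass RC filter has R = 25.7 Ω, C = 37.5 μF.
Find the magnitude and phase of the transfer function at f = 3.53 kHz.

Step 1 — Angular frequency: ω = 2π·3530 = 2.218e+04 rad/s.
Step 2 — Transfer function: H(jω) = 1/(1 + jωRC).
Step 3 — Denominator: 1 + jωRC = 1 + j·2.218e+04·25.7·3.75e-05 = 1 + j21.38.
Step 4 — H = 0.002184 - j0.04668.
Step 5 — Magnitude: |H| = 0.04673 (-26.6 dB); phase: φ = -87.3°.

|H| = 0.04673 (-26.6 dB), φ = -87.3°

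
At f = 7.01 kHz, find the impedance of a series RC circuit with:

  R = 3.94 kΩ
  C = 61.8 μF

Step 1 — Angular frequency: ω = 2π·f = 2π·7010 = 4.405e+04 rad/s.
Step 2 — Component impedances:
  R: Z = R = 3940 Ω
  C: Z = 1/(jωC) = -j/(ω·C) = 0 - j0.3674 Ω
Step 3 — Series combination: Z_total = R + C = 3940 - j0.3674 Ω = 3940∠-0.0° Ω.

Z = 3940 - j0.3674 Ω = 3940∠-0.0° Ω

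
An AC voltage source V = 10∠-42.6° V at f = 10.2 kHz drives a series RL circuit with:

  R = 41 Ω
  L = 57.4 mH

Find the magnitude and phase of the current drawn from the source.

Step 1 — Angular frequency: ω = 2π·f = 2π·1.02e+04 = 6.409e+04 rad/s.
Step 2 — Component impedances:
  R: Z = R = 41 Ω
  L: Z = jωL = j·6.409e+04·0.0574 = 0 + j3679 Ω
Step 3 — Series combination: Z_total = R + L = 41 + j3679 Ω = 3679∠89.4° Ω.
Step 4 — Source phasor: V = 10∠-42.6° V = 7.361 - j6.769 V.
Step 5 — Ohm's law: I = V / Z_total = (7.361 - j6.769) / (41 + j3679) = -0.001817 - j0.002021 A.
Step 6 — Convert to polar: |I| = 0.002718 A, ∠I = -132.0°.

I = 0.002718∠-132.0° A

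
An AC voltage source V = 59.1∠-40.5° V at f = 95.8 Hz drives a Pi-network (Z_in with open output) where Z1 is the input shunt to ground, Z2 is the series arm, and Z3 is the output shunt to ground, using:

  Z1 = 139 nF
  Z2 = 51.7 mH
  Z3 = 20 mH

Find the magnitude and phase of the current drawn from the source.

Step 1 — Angular frequency: ω = 2π·f = 2π·95.8 = 601.9 rad/s.
Step 2 — Component impedances:
  Z1: Z = 1/(jωC) = -j/(ω·C) = 0 - j1.195e+04 Ω
  Z2: Z = jωL = j·601.9·0.0517 = 0 + j31.12 Ω
  Z3: Z = jωL = j·601.9·0.02 = 0 + j12.04 Ω
Step 3 — With open output, the series arm Z2 and the output shunt Z3 appear in series to ground: Z2 + Z3 = 0 + j43.16 Ω.
Step 4 — Parallel with input shunt Z1: Z_in = Z1 || (Z2 + Z3) = 0 + j43.31 Ω = 43.31∠90.0° Ω.
Step 5 — Source phasor: V = 59.1∠-40.5° V = 44.94 - j38.38 V.
Step 6 — Ohm's law: I = V / Z_total = (44.94 - j38.38) / (0 + j43.31) = -0.8861 - j1.038 A.
Step 7 — Convert to polar: |I| = 1.364 A, ∠I = -130.5°.

I = 1.364∠-130.5° A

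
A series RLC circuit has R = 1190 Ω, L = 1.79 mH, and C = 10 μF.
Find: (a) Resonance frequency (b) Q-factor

Step 1 — Resonance condition Im(Z)=0 gives ω₀ = 1/√(LC).
Step 2 — ω₀ = 1/√(0.00179·1e-05) = 7474 rad/s.
Step 3 — f₀ = ω₀/(2π) = 1190 Hz.
Step 4 — Series Q: Q = ω₀L/R = 7474·0.00179/1190 = 0.01124.

(a) f₀ = 1190 Hz  (b) Q = 0.01124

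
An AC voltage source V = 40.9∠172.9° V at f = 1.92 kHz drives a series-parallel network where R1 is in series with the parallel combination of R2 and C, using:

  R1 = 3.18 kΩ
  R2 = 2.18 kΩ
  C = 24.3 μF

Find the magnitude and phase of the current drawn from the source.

Step 1 — Angular frequency: ω = 2π·f = 2π·1920 = 1.206e+04 rad/s.
Step 2 — Component impedances:
  R1: Z = R = 3180 Ω
  R2: Z = R = 2180 Ω
  C: Z = 1/(jωC) = -j/(ω·C) = 0 - j3.411 Ω
Step 3 — Parallel branch: R2 || C = 1/(1/R2 + 1/C) = 0.005338 - j3.411 Ω.
Step 4 — Series with R1: Z_total = R1 + (R2 || C) = 3180 - j3.411 Ω = 3180∠-0.1° Ω.
Step 5 — Source phasor: V = 40.9∠172.9° V = -40.59 + j5.055 V.
Step 6 — Ohm's law: I = V / Z_total = (-40.59 + j5.055) / (3180 - j3.411) = -0.01276 + j0.001576 A.
Step 7 — Convert to polar: |I| = 0.01286 A, ∠I = 173.0°.

I = 0.01286∠173.0° A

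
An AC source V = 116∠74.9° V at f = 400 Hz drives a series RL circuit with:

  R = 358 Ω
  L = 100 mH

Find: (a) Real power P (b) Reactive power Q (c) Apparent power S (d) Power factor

Step 1 — Angular frequency: ω = 2π·f = 2π·400 = 2513 rad/s.
Step 2 — Component impedances:
  R: Z = R = 358 Ω
  L: Z = jωL = j·2513·0.1 = 0 + j251.3 Ω
Step 3 — Series combination: Z_total = R + L = 358 + j251.3 Ω = 437.4∠35.1° Ω.
Step 4 — Source phasor: V = 116∠74.9° V = 30.22 + j112 V.
Step 5 — Current: I = V / Z = 0.2037 + j0.1699 A = 0.2652∠39.8° A.
Step 6 — Complex power: S = V·I* = 25.18 + j17.68 VA.
Step 7 — Real power: P = Re(S) = 25.18 W.
Step 8 — Reactive power: Q = Im(S) = 17.68 VAR.
Step 9 — Apparent power: |S| = 30.76 VA.
Step 10 — Power factor: PF = P/|S| = 0.8184 (lagging).

(a) P = 25.18 W  (b) Q = 17.68 VAR  (c) S = 30.76 VA  (d) PF = 0.8184 (lagging)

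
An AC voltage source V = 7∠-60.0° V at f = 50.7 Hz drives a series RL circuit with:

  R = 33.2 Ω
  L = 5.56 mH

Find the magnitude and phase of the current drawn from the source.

Step 1 — Angular frequency: ω = 2π·f = 2π·50.7 = 318.6 rad/s.
Step 2 — Component impedances:
  R: Z = R = 33.2 Ω
  L: Z = jωL = j·318.6·0.00556 = 0 + j1.771 Ω
Step 3 — Series combination: Z_total = R + L = 33.2 + j1.771 Ω = 33.25∠3.1° Ω.
Step 4 — Source phasor: V = 7∠-60.0° V = 3.5 - j6.062 V.
Step 5 — Ohm's law: I = V / Z_total = (3.5 - j6.062) / (33.2 + j1.771) = 0.09541 - j0.1877 A.
Step 6 — Convert to polar: |I| = 0.2105 A, ∠I = -63.1°.

I = 0.2105∠-63.1° A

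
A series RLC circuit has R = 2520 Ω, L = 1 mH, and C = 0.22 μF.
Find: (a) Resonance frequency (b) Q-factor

Step 1 — Resonance condition Im(Z)=0 gives ω₀ = 1/√(LC).
Step 2 — ω₀ = 1/√(0.001·2.2e-07) = 6.742e+04 rad/s.
Step 3 — f₀ = ω₀/(2π) = 1.073e+04 Hz.
Step 4 — Series Q: Q = ω₀L/R = 6.742e+04·0.001/2520 = 0.02675.

(a) f₀ = 1.073e+04 Hz  (b) Q = 0.02675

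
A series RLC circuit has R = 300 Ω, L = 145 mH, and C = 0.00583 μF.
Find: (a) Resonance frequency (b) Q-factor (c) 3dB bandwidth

Step 1 — Resonance: ω₀ = 1/√(LC) = 1/√(0.145·5.83e-09) = 3.439e+04 rad/s.
Step 2 — f₀ = ω₀/(2π) = 5474 Hz.
Step 3 — Series Q: Q = ω₀L/R = 3.439e+04·0.145/300 = 16.62.
Step 4 — Bandwidth: Δω = ω₀/Q = 2069 rad/s; BW = Δω/(2π) = 329.3 Hz.

(a) f₀ = 5474 Hz  (b) Q = 16.62  (c) BW = 329.3 Hz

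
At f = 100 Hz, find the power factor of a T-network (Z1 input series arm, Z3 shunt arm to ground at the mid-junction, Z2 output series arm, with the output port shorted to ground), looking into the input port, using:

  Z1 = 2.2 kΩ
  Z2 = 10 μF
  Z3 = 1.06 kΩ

Step 1 — Angular frequency: ω = 2π·f = 2π·100 = 628.3 rad/s.
Step 2 — Component impedances:
  Z1: Z = R = 2200 Ω
  Z2: Z = 1/(jωC) = -j/(ω·C) = 0 - j159.2 Ω
  Z3: Z = R = 1060 Ω
Step 3 — With the output port shorted to ground, the output series arm Z2 runs from the junction to ground; the shunt arm Z3 also runs from the junction to ground. They appear in parallel: Z3 || Z2 = 23.37 - j155.6 Ω.
Step 4 — Series with input arm Z1: Z_in = Z1 + (Z3 || Z2) = 2223 - j155.6 Ω = 2229∠-4.0° Ω.
Step 5 — Power factor: PF = cos(φ) = Re(Z)/|Z| = 2223.4/2228.8 = 0.9976.
Step 6 — Type: Im(Z) = -155.6 ⇒ leading (phase φ = -4.0°).

PF = 0.9976 (leading, φ = -4.0°)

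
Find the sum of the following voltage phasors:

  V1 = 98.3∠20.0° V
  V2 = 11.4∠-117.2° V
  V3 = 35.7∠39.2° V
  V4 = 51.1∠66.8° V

Step 1 — Convert each phasor to rectangular form:
  V1 = 98.3·(cos(20.0°) + j·sin(20.0°)) = 92.37 + j33.62 V
  V2 = 11.4·(cos(-117.2°) + j·sin(-117.2°)) = -5.211 - j10.14 V
  V3 = 35.7·(cos(39.2°) + j·sin(39.2°)) = 27.67 + j22.56 V
  V4 = 51.1·(cos(66.8°) + j·sin(66.8°)) = 20.13 + j46.97 V
Step 2 — Sum components: V_total = 135 + j93.01 V.
Step 3 — Convert to polar: |V_total| = 163.9 V, ∠V_total = 34.6°.

V_total = 163.9∠34.6° V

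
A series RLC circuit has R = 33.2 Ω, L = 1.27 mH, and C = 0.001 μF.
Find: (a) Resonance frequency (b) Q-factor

Step 1 — Resonance condition Im(Z)=0 gives ω₀ = 1/√(LC).
Step 2 — ω₀ = 1/√(0.00127·1e-09) = 8.874e+05 rad/s.
Step 3 — f₀ = ω₀/(2π) = 1.412e+05 Hz.
Step 4 — Series Q: Q = ω₀L/R = 8.874e+05·0.00127/33.2 = 33.94.

(a) f₀ = 1.412e+05 Hz  (b) Q = 33.94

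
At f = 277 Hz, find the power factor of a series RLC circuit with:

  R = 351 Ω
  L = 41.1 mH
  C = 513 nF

Step 1 — Angular frequency: ω = 2π·f = 2π·277 = 1740 rad/s.
Step 2 — Component impedances:
  R: Z = R = 351 Ω
  L: Z = jωL = j·1740·0.0411 = 0 + j71.53 Ω
  C: Z = 1/(jωC) = -j/(ω·C) = 0 - j1120 Ω
Step 3 — Series combination: Z_total = R + L + C = 351 - j1048 Ω = 1106∠-71.5° Ω.
Step 4 — Power factor: PF = cos(φ) = Re(Z)/|Z| = 351/1105.67 = 0.3175.
Step 5 — Type: Im(Z) = -1048 ⇒ leading (phase φ = -71.5°).

PF = 0.3175 (leading, φ = -71.5°)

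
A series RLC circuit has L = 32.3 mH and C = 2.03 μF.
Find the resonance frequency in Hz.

Step 1 — Resonance condition Im(Z)=0 gives ω₀ = 1/√(LC).
Step 2 — ω₀ = 1/√(0.0323·2.03e-06) = 3905 rad/s.
Step 3 — f₀ = ω₀/(2π) = 621.5 Hz.

f₀ = 621.5 Hz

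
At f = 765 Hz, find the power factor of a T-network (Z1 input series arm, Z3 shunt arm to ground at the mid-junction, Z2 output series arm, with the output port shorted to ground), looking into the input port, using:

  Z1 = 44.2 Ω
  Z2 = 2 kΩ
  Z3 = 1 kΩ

Step 1 — Angular frequency: ω = 2π·f = 2π·765 = 4807 rad/s.
Step 2 — Component impedances:
  Z1: Z = R = 44.2 Ω
  Z2: Z = R = 2000 Ω
  Z3: Z = R = 1000 Ω
Step 3 — With the output port shorted to ground, the output series arm Z2 runs from the junction to ground; the shunt arm Z3 also runs from the junction to ground. They appear in parallel: Z3 || Z2 = 666.7 Ω.
Step 4 — Series with input arm Z1: Z_in = Z1 + (Z3 || Z2) = 710.9 Ω = 710.9∠0.0° Ω.
Step 5 — Power factor: PF = cos(φ) = Re(Z)/|Z| = 710.9/710.9 = 1.
Step 6 — Type: Im(Z) = 0 ⇒ unity (phase φ = 0.0°).

PF = 1 (unity, φ = 0.0°)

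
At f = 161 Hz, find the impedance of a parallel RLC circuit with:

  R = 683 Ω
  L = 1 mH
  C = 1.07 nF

Step 1 — Angular frequency: ω = 2π·f = 2π·161 = 1012 rad/s.
Step 2 — Component impedances:
  R: Z = R = 683 Ω
  L: Z = jωL = j·1012·0.001 = 0 + j1.012 Ω
  C: Z = 1/(jωC) = -j/(ω·C) = 0 - j9.239e+05 Ω
Step 3 — Parallel combination: 1/Z_total = 1/R + 1/L + 1/C; Z_total = 0.001498 + j1.012 Ω = 1.012∠89.9° Ω.

Z = 0.001498 + j1.012 Ω = 1.012∠89.9° Ω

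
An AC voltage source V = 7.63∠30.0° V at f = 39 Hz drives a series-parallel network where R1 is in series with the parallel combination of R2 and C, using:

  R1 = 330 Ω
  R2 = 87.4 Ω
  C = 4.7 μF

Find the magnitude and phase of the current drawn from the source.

Step 1 — Angular frequency: ω = 2π·f = 2π·39 = 245 rad/s.
Step 2 — Component impedances:
  R1: Z = R = 330 Ω
  R2: Z = R = 87.4 Ω
  C: Z = 1/(jωC) = -j/(ω·C) = 0 - j868.3 Ω
Step 3 — Parallel branch: R2 || C = 1/(1/R2 + 1/C) = 86.52 - j8.709 Ω.
Step 4 — Series with R1: Z_total = R1 + (R2 || C) = 416.5 - j8.709 Ω = 416.6∠-1.2° Ω.
Step 5 — Source phasor: V = 7.63∠30.0° V = 6.608 + j3.815 V.
Step 6 — Ohm's law: I = V / Z_total = (6.608 + j3.815) / (416.5 - j8.709) = 0.01567 + j0.009487 A.
Step 7 — Convert to polar: |I| = 0.01831 A, ∠I = 31.2°.

I = 0.01831∠31.2° A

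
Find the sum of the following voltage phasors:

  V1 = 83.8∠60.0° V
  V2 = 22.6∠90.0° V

Step 1 — Convert each phasor to rectangular form:
  V1 = 83.8·(cos(60.0°) + j·sin(60.0°)) = 41.9 + j72.57 V
  V2 = 22.6·(cos(90.0°) + j·sin(90.0°)) = 0 + j22.6 V
Step 2 — Sum components: V_total = 41.9 + j95.17 V.
Step 3 — Convert to polar: |V_total| = 104 V, ∠V_total = 66.2°.

V_total = 104∠66.2° V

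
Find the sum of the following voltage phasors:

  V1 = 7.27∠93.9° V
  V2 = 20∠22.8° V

Step 1 — Convert each phasor to rectangular form:
  V1 = 7.27·(cos(93.9°) + j·sin(93.9°)) = -0.4945 + j7.253 V
  V2 = 20·(cos(22.8°) + j·sin(22.8°)) = 18.44 + j7.75 V
Step 2 — Sum components: V_total = 17.94 + j15 V.
Step 3 — Convert to polar: |V_total| = 23.39 V, ∠V_total = 39.9°.

V_total = 23.39∠39.9° V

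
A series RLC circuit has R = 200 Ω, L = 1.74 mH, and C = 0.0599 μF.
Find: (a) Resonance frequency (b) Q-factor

Step 1 — Resonance condition Im(Z)=0 gives ω₀ = 1/√(LC).
Step 2 — ω₀ = 1/√(0.00174·5.99e-08) = 9.795e+04 rad/s.
Step 3 — f₀ = ω₀/(2π) = 1.559e+04 Hz.
Step 4 — Series Q: Q = ω₀L/R = 9.795e+04·0.00174/200 = 0.8522.

(a) f₀ = 1.559e+04 Hz  (b) Q = 0.8522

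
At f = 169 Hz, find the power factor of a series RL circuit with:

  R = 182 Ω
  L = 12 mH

Step 1 — Angular frequency: ω = 2π·f = 2π·169 = 1062 rad/s.
Step 2 — Component impedances:
  R: Z = R = 182 Ω
  L: Z = jωL = j·1062·0.012 = 0 + j12.74 Ω
Step 3 — Series combination: Z_total = R + L = 182 + j12.74 Ω = 182.4∠4.0° Ω.
Step 4 — Power factor: PF = cos(φ) = Re(Z)/|Z| = 182/182.446 = 0.9976.
Step 5 — Type: Im(Z) = 12.74 ⇒ lagging (phase φ = 4.0°).

PF = 0.9976 (lagging, φ = 4.0°)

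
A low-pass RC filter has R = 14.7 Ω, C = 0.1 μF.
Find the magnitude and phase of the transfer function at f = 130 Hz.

Step 1 — Angular frequency: ω = 2π·130 = 816.8 rad/s.
Step 2 — Transfer function: H(jω) = 1/(1 + jωRC).
Step 3 — Denominator: 1 + jωRC = 1 + j·816.8·14.7·1e-07 = 1 + j0.001201.
Step 4 — H = 1 - j0.001201.
Step 5 — Magnitude: |H| = 1 (-0.0 dB); phase: φ = -0.1°.

|H| = 1 (-0.0 dB), φ = -0.1°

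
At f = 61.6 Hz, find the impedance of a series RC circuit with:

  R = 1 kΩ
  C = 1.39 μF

Step 1 — Angular frequency: ω = 2π·f = 2π·61.6 = 387 rad/s.
Step 2 — Component impedances:
  R: Z = R = 1000 Ω
  C: Z = 1/(jωC) = -j/(ω·C) = 0 - j1859 Ω
Step 3 — Series combination: Z_total = R + C = 1000 - j1859 Ω = 2111∠-61.7° Ω.

Z = 1000 - j1859 Ω = 2111∠-61.7° Ω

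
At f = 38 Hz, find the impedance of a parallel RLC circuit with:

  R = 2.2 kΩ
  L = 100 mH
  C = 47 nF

Step 1 — Angular frequency: ω = 2π·f = 2π·38 = 238.8 rad/s.
Step 2 — Component impedances:
  R: Z = R = 2200 Ω
  L: Z = jωL = j·238.8·0.1 = 0 + j23.88 Ω
  C: Z = 1/(jωC) = -j/(ω·C) = 0 - j8.911e+04 Ω
Step 3 — Parallel combination: 1/Z_total = 1/R + 1/L + 1/C; Z_total = 0.2592 + j23.88 Ω = 23.88∠89.4° Ω.

Z = 0.2592 + j23.88 Ω = 23.88∠89.4° Ω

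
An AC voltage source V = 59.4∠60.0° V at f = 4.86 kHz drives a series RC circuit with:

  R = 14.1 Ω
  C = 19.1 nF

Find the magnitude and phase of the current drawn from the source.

Step 1 — Angular frequency: ω = 2π·f = 2π·4860 = 3.054e+04 rad/s.
Step 2 — Component impedances:
  R: Z = R = 14.1 Ω
  C: Z = 1/(jωC) = -j/(ω·C) = 0 - j1715 Ω
Step 3 — Series combination: Z_total = R + C = 14.1 - j1715 Ω = 1715∠-89.5° Ω.
Step 4 — Source phasor: V = 59.4∠60.0° V = 29.7 + j51.44 V.
Step 5 — Ohm's law: I = V / Z_total = (29.7 + j51.44) / (14.1 - j1715) = -0.02986 + j0.01757 A.
Step 6 — Convert to polar: |I| = 0.03464 A, ∠I = 149.5°.

I = 0.03464∠149.5° A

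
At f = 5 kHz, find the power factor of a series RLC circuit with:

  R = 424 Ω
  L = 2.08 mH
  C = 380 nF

Step 1 — Angular frequency: ω = 2π·f = 2π·5000 = 3.142e+04 rad/s.
Step 2 — Component impedances:
  R: Z = R = 424 Ω
  L: Z = jωL = j·3.142e+04·0.00208 = 0 + j65.35 Ω
  C: Z = 1/(jωC) = -j/(ω·C) = 0 - j83.77 Ω
Step 3 — Series combination: Z_total = R + L + C = 424 - j18.42 Ω = 424.4∠-2.5° Ω.
Step 4 — Power factor: PF = cos(φ) = Re(Z)/|Z| = 424/424.4 = 0.9991.
Step 5 — Type: Im(Z) = -18.42 ⇒ leading (phase φ = -2.5°).

PF = 0.9991 (leading, φ = -2.5°)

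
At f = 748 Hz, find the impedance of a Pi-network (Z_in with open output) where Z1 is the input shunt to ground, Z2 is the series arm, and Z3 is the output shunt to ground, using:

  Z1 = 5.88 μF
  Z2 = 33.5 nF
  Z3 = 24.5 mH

Step 1 — Angular frequency: ω = 2π·f = 2π·748 = 4700 rad/s.
Step 2 — Component impedances:
  Z1: Z = 1/(jωC) = -j/(ω·C) = 0 - j36.19 Ω
  Z2: Z = 1/(jωC) = -j/(ω·C) = 0 - j6351 Ω
  Z3: Z = jωL = j·4700·0.0245 = 0 + j115.1 Ω
Step 3 — With open output, the series arm Z2 and the output shunt Z3 appear in series to ground: Z2 + Z3 = 0 - j6236 Ω.
Step 4 — Parallel with input shunt Z1: Z_in = Z1 || (Z2 + Z3) = 0 - j35.98 Ω = 35.98∠-90.0° Ω.

Z = 0 - j35.98 Ω = 35.98∠-90.0° Ω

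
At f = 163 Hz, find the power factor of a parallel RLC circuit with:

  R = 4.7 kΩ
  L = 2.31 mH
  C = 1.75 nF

Step 1 — Angular frequency: ω = 2π·f = 2π·163 = 1024 rad/s.
Step 2 — Component impedances:
  R: Z = R = 4700 Ω
  L: Z = jωL = j·1024·0.00231 = 0 + j2.366 Ω
  C: Z = 1/(jωC) = -j/(ω·C) = 0 - j5.579e+05 Ω
Step 3 — Parallel combination: 1/Z_total = 1/R + 1/L + 1/C; Z_total = 0.001191 + j2.366 Ω = 2.366∠90.0° Ω.
Step 4 — Power factor: PF = cos(φ) = Re(Z)/|Z| = 0.001191/2.366 = 0.0005034.
Step 5 — Type: Im(Z) = 2.366 ⇒ lagging (phase φ = 90.0°).

PF = 0.0005034 (lagging, φ = 90.0°)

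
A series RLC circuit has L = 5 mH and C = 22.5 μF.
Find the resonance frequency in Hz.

Step 1 — Resonance condition Im(Z)=0 gives ω₀ = 1/√(LC).
Step 2 — ω₀ = 1/√(0.005·2.25e-05) = 2981 rad/s.
Step 3 — f₀ = ω₀/(2π) = 474.5 Hz.

f₀ = 474.5 Hz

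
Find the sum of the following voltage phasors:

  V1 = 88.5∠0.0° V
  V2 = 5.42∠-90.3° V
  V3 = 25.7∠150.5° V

Step 1 — Convert each phasor to rectangular form:
  V1 = 88.5·(cos(0.0°) + j·sin(0.0°)) = 88.5 V
  V2 = 5.42·(cos(-90.3°) + j·sin(-90.3°)) = -0.02838 - j5.42 V
  V3 = 25.7·(cos(150.5°) + j·sin(150.5°)) = -22.37 + j12.66 V
Step 2 — Sum components: V_total = 66.1 + j7.235 V.
Step 3 — Convert to polar: |V_total| = 66.5 V, ∠V_total = 6.2°.

V_total = 66.5∠6.2° V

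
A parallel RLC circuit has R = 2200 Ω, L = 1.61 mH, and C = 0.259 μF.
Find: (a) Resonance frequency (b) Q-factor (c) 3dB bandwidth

Step 1 — Resonance: ω₀ = 1/√(LC) = 1/√(0.00161·2.59e-07) = 4.897e+04 rad/s.
Step 2 — f₀ = ω₀/(2π) = 7794 Hz.
Step 3 — Parallel Q: Q = R/(ω₀L) = 2200/(4.897e+04·0.00161) = 27.9.
Step 4 — Bandwidth: Δω = ω₀/Q = 1755 rad/s; BW = Δω/(2π) = 279.3 Hz.

(a) f₀ = 7794 Hz  (b) Q = 27.9  (c) BW = 279.3 Hz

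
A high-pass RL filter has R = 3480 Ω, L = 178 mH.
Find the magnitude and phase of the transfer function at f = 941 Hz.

Step 1 — Angular frequency: ω = 2π·941 = 5912 rad/s.
Step 2 — Transfer function: H(jω) = jωL/(R + jωL).
Step 3 — Numerator jωL = j·1052; denominator R + jωL = 3480 + j1052.
Step 4 — H = 0.08379 + j0.2771.
Step 5 — Magnitude: |H| = 0.2895 (-10.8 dB); phase: φ = 73.2°.

|H| = 0.2895 (-10.8 dB), φ = 73.2°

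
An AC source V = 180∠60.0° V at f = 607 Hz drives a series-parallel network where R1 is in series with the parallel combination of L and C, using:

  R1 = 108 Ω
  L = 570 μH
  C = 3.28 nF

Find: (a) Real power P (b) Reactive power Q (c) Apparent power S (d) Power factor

Step 1 — Angular frequency: ω = 2π·f = 2π·607 = 3814 rad/s.
Step 2 — Component impedances:
  R1: Z = R = 108 Ω
  L: Z = jωL = j·3814·0.00057 = 0 + j2.174 Ω
  C: Z = 1/(jωC) = -j/(ω·C) = 0 - j7.994e+04 Ω
Step 3 — Parallel branch: L || C = 1/(1/L + 1/C) = 0 + j2.174 Ω.
Step 4 — Series with R1: Z_total = R1 + (L || C) = 108 + j2.174 Ω = 108∠1.2° Ω.
Step 5 — Source phasor: V = 180∠60.0° V = 90 + j155.9 V.
Step 6 — Current: I = V / Z = 0.862 + j1.426 A = 1.666∠58.8° A.
Step 7 — Complex power: S = V·I* = 299.9 + j6.036 VA.
Step 8 — Real power: P = Re(S) = 299.9 W.
Step 9 — Reactive power: Q = Im(S) = 6.036 VAR.
Step 10 — Apparent power: |S| = 299.9 VA.
Step 11 — Power factor: PF = P/|S| = 0.9998 (lagging).

(a) P = 299.9 W  (b) Q = 6.036 VAR  (c) S = 299.9 VA  (d) PF = 0.9998 (lagging)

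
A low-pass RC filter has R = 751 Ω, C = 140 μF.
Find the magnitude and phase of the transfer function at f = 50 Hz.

Step 1 — Angular frequency: ω = 2π·50 = 314.2 rad/s.
Step 2 — Transfer function: H(jω) = 1/(1 + jωRC).
Step 3 — Denominator: 1 + jωRC = 1 + j·314.2·751·0.00014 = 1 + j33.03.
Step 4 — H = 0.0009157 - j0.03025.
Step 5 — Magnitude: |H| = 0.03026 (-30.4 dB); phase: φ = -88.3°.

|H| = 0.03026 (-30.4 dB), φ = -88.3°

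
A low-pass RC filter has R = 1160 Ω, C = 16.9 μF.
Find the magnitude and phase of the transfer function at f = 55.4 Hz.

Step 1 — Angular frequency: ω = 2π·55.4 = 348.1 rad/s.
Step 2 — Transfer function: H(jω) = 1/(1 + jωRC).
Step 3 — Denominator: 1 + jωRC = 1 + j·348.1·1160·1.69e-05 = 1 + j6.824.
Step 4 — H = 0.02102 - j0.1435.
Step 5 — Magnitude: |H| = 0.145 (-16.8 dB); phase: φ = -81.7°.

|H| = 0.145 (-16.8 dB), φ = -81.7°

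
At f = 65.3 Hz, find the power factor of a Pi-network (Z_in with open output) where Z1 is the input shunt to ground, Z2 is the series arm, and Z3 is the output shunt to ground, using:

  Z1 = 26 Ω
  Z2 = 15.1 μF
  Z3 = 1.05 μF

Step 1 — Angular frequency: ω = 2π·f = 2π·65.3 = 410.3 rad/s.
Step 2 — Component impedances:
  Z1: Z = R = 26 Ω
  Z2: Z = 1/(jωC) = -j/(ω·C) = 0 - j161.4 Ω
  Z3: Z = 1/(jωC) = -j/(ω·C) = 0 - j2321 Ω
Step 3 — With open output, the series arm Z2 and the output shunt Z3 appear in series to ground: Z2 + Z3 = 0 - j2483 Ω.
Step 4 — Parallel with input shunt Z1: Z_in = Z1 || (Z2 + Z3) = 26 - j0.2723 Ω = 26∠-0.6° Ω.
Step 5 — Power factor: PF = cos(φ) = Re(Z)/|Z| = 25.997/25.999 = 0.9999.
Step 6 — Type: Im(Z) = -0.2723 ⇒ leading (phase φ = -0.6°).

PF = 0.9999 (leading, φ = -0.6°)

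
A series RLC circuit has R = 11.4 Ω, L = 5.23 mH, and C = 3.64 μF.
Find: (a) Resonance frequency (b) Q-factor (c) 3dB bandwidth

Step 1 — Resonance: ω₀ = 1/√(LC) = 1/√(0.00523·3.64e-06) = 7248 rad/s.
Step 2 — f₀ = ω₀/(2π) = 1154 Hz.
Step 3 — Series Q: Q = ω₀L/R = 7248·0.00523/11.4 = 3.325.
Step 4 — Bandwidth: Δω = ω₀/Q = 2180 rad/s; BW = Δω/(2π) = 346.9 Hz.

(a) f₀ = 1154 Hz  (b) Q = 3.325  (c) BW = 346.9 Hz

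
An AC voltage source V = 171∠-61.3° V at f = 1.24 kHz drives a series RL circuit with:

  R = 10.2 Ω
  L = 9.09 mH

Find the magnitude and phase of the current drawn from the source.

Step 1 — Angular frequency: ω = 2π·f = 2π·1240 = 7791 rad/s.
Step 2 — Component impedances:
  R: Z = R = 10.2 Ω
  L: Z = jωL = j·7791·0.00909 = 0 + j70.82 Ω
Step 3 — Series combination: Z_total = R + L = 10.2 + j70.82 Ω = 71.55∠81.8° Ω.
Step 4 — Source phasor: V = 171∠-61.3° V = 82.12 - j150 V.
Step 5 — Ohm's law: I = V / Z_total = (82.12 - j150) / (10.2 + j70.82) = -1.911 - j1.435 A.
Step 6 — Convert to polar: |I| = 2.39 A, ∠I = -143.1°.

I = 2.39∠-143.1° A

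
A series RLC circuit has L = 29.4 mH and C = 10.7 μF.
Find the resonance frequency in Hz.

Step 1 — Resonance condition Im(Z)=0 gives ω₀ = 1/√(LC).
Step 2 — ω₀ = 1/√(0.0294·1.07e-05) = 1783 rad/s.
Step 3 — f₀ = ω₀/(2π) = 283.8 Hz.

f₀ = 283.8 Hz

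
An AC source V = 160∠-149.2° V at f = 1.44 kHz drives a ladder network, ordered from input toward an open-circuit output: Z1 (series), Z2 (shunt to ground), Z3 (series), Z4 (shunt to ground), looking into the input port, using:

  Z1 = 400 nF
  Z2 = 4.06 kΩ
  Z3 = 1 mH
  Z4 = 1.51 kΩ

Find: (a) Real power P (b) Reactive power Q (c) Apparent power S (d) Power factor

Step 1 — Angular frequency: ω = 2π·f = 2π·1440 = 9048 rad/s.
Step 2 — Component impedances:
  Z1: Z = 1/(jωC) = -j/(ω·C) = 0 - j276.3 Ω
  Z2: Z = R = 4060 Ω
  Z3: Z = jωL = j·9048·0.001 = 0 + j9.048 Ω
  Z4: Z = R = 1510 Ω
Step 3 — Ladder network (open output): work backward from the far end, alternating series and parallel combinations. Z_in = 1101 - j271.5 Ω = 1134∠-13.9° Ω.
Step 4 — Source phasor: V = 160∠-149.2° V = -137.4 - j81.93 V.
Step 5 — Current: I = V / Z = -0.1004 - j0.0992 A = 0.1411∠-135.3° A.
Step 6 — Complex power: S = V·I* = 21.92 - j5.408 VA.
Step 7 — Real power: P = Re(S) = 21.92 W.
Step 8 — Reactive power: Q = Im(S) = -5.408 VAR.
Step 9 — Apparent power: |S| = 22.58 VA.
Step 10 — Power factor: PF = P/|S| = 0.9709 (leading).

(a) P = 21.92 W  (b) Q = -5.408 VAR  (c) S = 22.58 VA  (d) PF = 0.9709 (leading)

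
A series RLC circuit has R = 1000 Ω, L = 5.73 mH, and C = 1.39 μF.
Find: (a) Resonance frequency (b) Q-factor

Step 1 — Resonance condition Im(Z)=0 gives ω₀ = 1/√(LC).
Step 2 — ω₀ = 1/√(0.00573·1.39e-06) = 1.121e+04 rad/s.
Step 3 — f₀ = ω₀/(2π) = 1783 Hz.
Step 4 — Series Q: Q = ω₀L/R = 1.121e+04·0.00573/1000 = 0.06421.

(a) f₀ = 1783 Hz  (b) Q = 0.06421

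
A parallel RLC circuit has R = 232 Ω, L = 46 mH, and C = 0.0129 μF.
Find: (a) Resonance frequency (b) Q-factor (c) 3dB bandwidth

Step 1 — Resonance: ω₀ = 1/√(LC) = 1/√(0.046·1.29e-08) = 4.105e+04 rad/s.
Step 2 — f₀ = ω₀/(2π) = 6534 Hz.
Step 3 — Parallel Q: Q = R/(ω₀L) = 232/(4.105e+04·0.046) = 0.1229.
Step 4 — Bandwidth: Δω = ω₀/Q = 3.341e+05 rad/s; BW = Δω/(2π) = 5.318e+04 Hz.

(a) f₀ = 6534 Hz  (b) Q = 0.1229  (c) BW = 5.318e+04 Hz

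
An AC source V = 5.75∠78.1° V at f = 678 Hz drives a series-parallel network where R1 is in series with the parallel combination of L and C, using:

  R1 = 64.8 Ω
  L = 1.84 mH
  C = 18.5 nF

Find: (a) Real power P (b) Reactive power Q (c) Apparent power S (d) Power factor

Step 1 — Angular frequency: ω = 2π·f = 2π·678 = 4260 rad/s.
Step 2 — Component impedances:
  R1: Z = R = 64.8 Ω
  L: Z = jωL = j·4260·0.00184 = 0 + j7.838 Ω
  C: Z = 1/(jωC) = -j/(ω·C) = 0 - j1.269e+04 Ω
Step 3 — Parallel branch: L || C = 1/(1/L + 1/C) = 0 + j7.843 Ω.
Step 4 — Series with R1: Z_total = R1 + (L || C) = 64.8 + j7.843 Ω = 65.27∠6.9° Ω.
Step 5 — Source phasor: V = 5.75∠78.1° V = 1.186 + j5.626 V.
Step 6 — Current: I = V / Z = 0.02839 + j0.08339 A = 0.08809∠71.2° A.
Step 7 — Complex power: S = V·I* = 0.5029 + j0.06086 VA.
Step 8 — Real power: P = Re(S) = 0.5029 W.
Step 9 — Reactive power: Q = Im(S) = 0.06086 VAR.
Step 10 — Apparent power: |S| = 0.5065 VA.
Step 11 — Power factor: PF = P/|S| = 0.9928 (lagging).

(a) P = 0.5029 W  (b) Q = 0.06086 VAR  (c) S = 0.5065 VA  (d) PF = 0.9928 (lagging)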